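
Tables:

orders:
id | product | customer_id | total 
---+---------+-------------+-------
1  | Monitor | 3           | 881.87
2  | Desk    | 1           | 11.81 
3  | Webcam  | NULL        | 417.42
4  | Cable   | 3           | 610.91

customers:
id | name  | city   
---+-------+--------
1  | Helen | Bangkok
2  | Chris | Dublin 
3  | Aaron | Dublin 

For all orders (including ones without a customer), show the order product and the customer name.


LEFT JOIN keeps every row from orders (the left table); where customer_id has no match in customers, the customer columns become NULL. Walk through each order:
  - order 1 (Monitor): customer_id=3 -> matches Aaron
  - order 2 (Desk): customer_id=1 -> matches Helen
  - order 3 (Webcam): customer_id=NULL, no match -> kept with NULL
  - order 4 (Cable): customer_id=3 -> matches Aaron
All 4 rows appear; 1 has NULL customer.

SQL:
SELECT a.product, b.name AS customer
FROM orders a
LEFT JOIN customers b ON a.customer_id = b.id

Result:
product | customer
--------+---------
Monitor | Aaron   
Desk    | Helen   
Webcam  | NULL    
Cable   | Aaron   


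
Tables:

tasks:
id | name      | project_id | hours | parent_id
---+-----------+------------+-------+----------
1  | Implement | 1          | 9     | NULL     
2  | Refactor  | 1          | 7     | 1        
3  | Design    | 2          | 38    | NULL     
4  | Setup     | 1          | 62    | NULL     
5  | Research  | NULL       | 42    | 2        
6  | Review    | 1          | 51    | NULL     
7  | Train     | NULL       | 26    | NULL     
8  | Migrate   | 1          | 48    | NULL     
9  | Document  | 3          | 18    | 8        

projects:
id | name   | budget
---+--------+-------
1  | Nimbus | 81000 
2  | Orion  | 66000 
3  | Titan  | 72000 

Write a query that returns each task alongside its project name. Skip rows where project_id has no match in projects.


INNER JOIN keeps only tasks rows whose project_id matches an id in projects. Walk through each task:
  - task 1 (Implement): project_id=1 -> matches Nimbus
  - task 2 (Refactor): project_id=1 -> matches Nimbus
  - task 3 (Design): project_id=2 -> matches Orion
  - task 4 (Setup): project_id=1 -> matches Nimbus
  - task 5 (Research): project_id=NULL, no match -> dropped
  - task 6 (Review): project_id=1 -> matches Nimbus
  - task 7 (Train): project_id=NULL, no match -> dropped
  - task 8 (Migrate): project_id=1 -> matches Nimbus
  - task 9 (Document): project_id=3 -> matches Titan
So 2 of 9 rows are dropped.

SQL:
SELECT a.name, b.name AS project
FROM tasks a
INNER JOIN projects b ON a.project_id = b.id

Result:
name      | project
----------+--------
Implement | Nimbus 
Refactor  | Nimbus 
Design    | Orion  
Setup     | Nimbus 
Review    | Nimbus 
Migrate   | Nimbus 
Document  | Titan  


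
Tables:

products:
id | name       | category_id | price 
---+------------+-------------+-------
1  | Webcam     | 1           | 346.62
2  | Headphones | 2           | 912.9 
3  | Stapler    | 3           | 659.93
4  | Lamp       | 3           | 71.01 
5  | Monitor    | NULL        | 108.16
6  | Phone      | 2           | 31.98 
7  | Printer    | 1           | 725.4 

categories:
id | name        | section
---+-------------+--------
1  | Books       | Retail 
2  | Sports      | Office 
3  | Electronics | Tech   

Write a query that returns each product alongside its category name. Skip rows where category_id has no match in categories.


INNER JOIN keeps only products rows whose category_id matches an id in categories. Walk through each product:
  - product 1 (Webcam): category_id=1 -> matches Books
  - product 2 (Headphones): category_id=2 -> matches Sports
  - product 3 (Stapler): category_id=3 -> matches Electronics
  - product 4 (Lamp): category_id=3 -> matches Electronics
  - product 5 (Monitor): category_id=NULL, no match -> dropped
  - product 6 (Phone): category_id=2 -> matches Sports
  - product 7 (Printer): category_id=1 -> matches Books
So 1 of 7 rows is dropped.

SQL:
SELECT a.name, b.name AS category
FROM products a
INNER JOIN categories b ON a.category_id = b.id

Result:
name       | category   
-----------+------------
Webcam     | Books      
Headphones | Sports     
Stapler    | Electronics
Lamp       | Electronics
Phone      | Sports     
Printer    | Books      


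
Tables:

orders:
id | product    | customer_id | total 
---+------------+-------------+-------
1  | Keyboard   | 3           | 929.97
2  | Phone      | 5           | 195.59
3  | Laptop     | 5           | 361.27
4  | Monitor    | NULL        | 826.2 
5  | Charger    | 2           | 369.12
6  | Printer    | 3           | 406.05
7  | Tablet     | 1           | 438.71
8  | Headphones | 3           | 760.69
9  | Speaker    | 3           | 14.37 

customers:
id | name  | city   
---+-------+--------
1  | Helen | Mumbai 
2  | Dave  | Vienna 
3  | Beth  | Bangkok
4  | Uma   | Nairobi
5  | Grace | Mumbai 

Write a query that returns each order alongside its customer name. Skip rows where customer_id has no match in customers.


INNER JOIN keeps only orders rows whose customer_id matches an id in customers. Walk through each order:
  - order 1 (Keyboard): customer_id=3 -> matches Beth
  - order 2 (Phone): customer_id=5 -> matches Grace
  - order 3 (Laptop): customer_id=5 -> matches Grace
  - order 4 (Monitor): customer_id=NULL, no match -> dropped
  - order 5 (Charger): customer_id=2 -> matches Dave
  - order 6 (Printer): customer_id=3 -> matches Beth
  - order 7 (Tablet): customer_id=1 -> matches Helen
  - order 8 (Headphones): customer_id=3 -> matches Beth
  - order 9 (Speaker): customer_id=3 -> matches Beth
So 1 of 9 rows is dropped.

SQL:
SELECT a.product, b.name AS customer
FROM orders a
INNER JOIN customers b ON a.customer_id = b.id

Result:
product    | customer
-----------+---------
Keyboard   | Beth    
Phone      | Grace   
Laptop     | Grace   
Charger    | Dave    
Printer    | Beth    
Tablet     | Helen   
Headphones | Beth    
Speaker    | Beth    


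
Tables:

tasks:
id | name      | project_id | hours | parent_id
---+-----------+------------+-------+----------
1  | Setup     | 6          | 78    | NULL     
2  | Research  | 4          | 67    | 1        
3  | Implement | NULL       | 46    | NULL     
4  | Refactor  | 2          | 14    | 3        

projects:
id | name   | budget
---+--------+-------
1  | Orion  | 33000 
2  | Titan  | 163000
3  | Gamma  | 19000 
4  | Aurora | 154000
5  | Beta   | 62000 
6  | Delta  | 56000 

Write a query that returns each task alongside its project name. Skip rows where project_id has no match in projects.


INNER JOIN keeps only tasks rows whose project_id matches an id in projects. Walk through each task:
  - task 1 (Setup): project_id=6 -> matches Delta
  - task 2 (Research): project_id=4 -> matches Aurora
  - task 3 (Implement): project_id=NULL, no match -> dropped
  - task 4 (Refactor): project_id=2 -> matches Titan
So 1 of 4 rows is dropped.

SQL:
SELECT a.name, b.name AS project
FROM tasks a
INNER JOIN projects b ON a.project_id = b.id

Result:
name     | project
---------+--------
Setup    | Delta  
Research | Aurora 
Refactor | Titan  


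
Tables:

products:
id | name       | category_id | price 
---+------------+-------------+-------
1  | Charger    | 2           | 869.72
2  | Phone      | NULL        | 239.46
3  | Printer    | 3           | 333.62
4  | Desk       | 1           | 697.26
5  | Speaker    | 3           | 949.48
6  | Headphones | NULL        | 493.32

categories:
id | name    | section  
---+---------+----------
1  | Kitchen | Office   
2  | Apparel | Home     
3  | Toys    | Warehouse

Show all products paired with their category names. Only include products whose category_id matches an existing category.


INNER JOIN keeps only products rows whose category_id matches an id in categories. Walk through each product:
  - product 1 (Charger): category_id=2 -> matches Apparel
  - product 2 (Phone): category_id=NULL, no match -> dropped
  - product 3 (Printer): category_id=3 -> matches Toys
  - product 4 (Desk): category_id=1 -> matches Kitchen
  - product 5 (Speaker): category_id=3 -> matches Toys
  - product 6 (Headphones): category_id=NULL, no match -> dropped
So 2 of 6 rows are dropped.

SQL:
SELECT a.name, b.name AS category
FROM products a
INNER JOIN categories b ON a.category_id = b.id

Result:
name    | category
--------+---------
Charger | Apparel 
Printer | Toys    
Desk    | Kitchen 
Speaker | Toys    


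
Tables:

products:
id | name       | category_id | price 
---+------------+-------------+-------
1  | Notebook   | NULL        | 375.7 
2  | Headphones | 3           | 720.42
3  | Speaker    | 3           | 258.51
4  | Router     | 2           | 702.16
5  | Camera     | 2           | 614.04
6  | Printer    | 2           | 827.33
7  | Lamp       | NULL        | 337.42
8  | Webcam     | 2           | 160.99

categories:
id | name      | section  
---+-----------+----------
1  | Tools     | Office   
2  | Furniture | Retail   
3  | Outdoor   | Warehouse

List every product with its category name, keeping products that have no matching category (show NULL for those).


LEFT JOIN keeps every row from products (the left table); where category_id has no match in categories, the category columns become NULL. Walk through each product:
  - product 1 (Notebook): category_id=NULL, no match -> kept with NULL
  - product 2 (Headphones): category_id=3 -> matches Outdoor
  - product 3 (Speaker): category_id=3 -> matches Outdoor
  - product 4 (Router): category_id=2 -> matches Furniture
  - product 5 (Camera): category_id=2 -> matches Furniture
  - product 6 (Printer): category_id=2 -> matches Furniture
  - product 7 (Lamp): category_id=NULL, no match -> kept with NULL
  - product 8 (Webcam): category_id=2 -> matches Furniture
All 8 rows appear; 2 have NULL category.

SQL:
SELECT a.name, b.name AS category
FROM products a
LEFT JOIN categories b ON a.category_id = b.id

Result:
name       | category 
-----------+----------
Notebook   | NULL     
Headphones | Outdoor  
Speaker    | Outdoor  
Router     | Furniture
Camera     | Furniture
Printer    | Furniture
Lamp       | NULL     
Webcam     | Furniture


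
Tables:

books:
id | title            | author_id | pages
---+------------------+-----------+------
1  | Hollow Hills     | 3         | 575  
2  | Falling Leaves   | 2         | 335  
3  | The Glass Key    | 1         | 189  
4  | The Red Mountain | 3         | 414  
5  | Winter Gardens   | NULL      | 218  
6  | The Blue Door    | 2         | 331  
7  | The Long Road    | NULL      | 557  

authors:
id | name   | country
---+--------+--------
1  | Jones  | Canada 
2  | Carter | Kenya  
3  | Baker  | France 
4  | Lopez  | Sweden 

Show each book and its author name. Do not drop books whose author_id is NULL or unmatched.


LEFT JOIN keeps every row from books (the left table); where author_id has no match in authors, the author columns become NULL. Walk through each book:
  - book 1 (Hollow Hills): author_id=3 -> matches Baker
  - book 2 (Falling Leaves): author_id=2 -> matches Carter
  - book 3 (The Glass Key): author_id=1 -> matches Jones
  - book 4 (The Red Mountain): author_id=3 -> matches Baker
  - book 5 (Winter Gardens): author_id=NULL, no match -> kept with NULL
  - book 6 (The Blue Door): author_id=2 -> matches Carter
  - book 7 (The Long Road): author_id=NULL, no match -> kept with NULL
All 7 rows appear; 2 have NULL author.

SQL:
SELECT a.title, b.name AS author
FROM books a
LEFT JOIN authors b ON a.author_id = b.id

Result:
title            | author
-----------------+-------
Hollow Hills     | Baker 
Falling Leaves   | Carter
The Glass Key    | Jones 
The Red Mountain | Baker 
Winter Gardens   | NULL  
The Blue Door    | Carter
The Long Road    | NULL  


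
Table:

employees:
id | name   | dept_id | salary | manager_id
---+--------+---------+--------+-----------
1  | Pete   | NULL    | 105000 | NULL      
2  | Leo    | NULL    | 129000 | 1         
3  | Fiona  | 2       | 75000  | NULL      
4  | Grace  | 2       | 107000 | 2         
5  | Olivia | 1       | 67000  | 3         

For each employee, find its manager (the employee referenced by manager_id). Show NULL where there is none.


This is a self-join: employees is joined to a second copy of itself, matching each row's manager_id to another row's id. Use LEFT JOIN so rows with manager_id=NULL are kept.
  - employee 1 (Pete): manager_id=NULL -> NULL
  - employee 2 (Leo): manager_id=1 -> Pete
  - employee 3 (Fiona): manager_id=NULL -> NULL
  - employee 4 (Grace): manager_id=2 -> Leo
  - employee 5 (Olivia): manager_id=3 -> Fiona

SQL:
SELECT a.name AS item, b.name AS manager
FROM employees a
LEFT JOIN employees b ON a.manager_id = b.id

Result:
item   | manager
-------+--------
Pete   | NULL   
Leo    | Pete   
Fiona  | NULL   
Grace  | Leo    
Olivia | Fiona  


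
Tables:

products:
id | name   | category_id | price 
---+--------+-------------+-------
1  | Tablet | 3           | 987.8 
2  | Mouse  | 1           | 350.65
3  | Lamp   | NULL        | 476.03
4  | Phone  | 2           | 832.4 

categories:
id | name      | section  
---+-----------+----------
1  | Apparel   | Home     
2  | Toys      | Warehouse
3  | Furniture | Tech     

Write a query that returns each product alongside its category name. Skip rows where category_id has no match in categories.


INNER JOIN keeps only products rows whose category_id matches an id in categories. Walk through each product:
  - product 1 (Tablet): category_id=3 -> matches Furniture
  - product 2 (Mouse): category_id=1 -> matches Apparel
  - product 3 (Lamp): category_id=NULL, no match -> dropped
  - product 4 (Phone): category_id=2 -> matches Toys
So 1 of 4 rows is dropped.

SQL:
SELECT a.name, b.name AS category
FROM products a
INNER JOIN categories b ON a.category_id = b.id

Result:
name   | category 
-------+----------
Tablet | Furniture
Mouse  | Apparel  
Phone  | Toys     


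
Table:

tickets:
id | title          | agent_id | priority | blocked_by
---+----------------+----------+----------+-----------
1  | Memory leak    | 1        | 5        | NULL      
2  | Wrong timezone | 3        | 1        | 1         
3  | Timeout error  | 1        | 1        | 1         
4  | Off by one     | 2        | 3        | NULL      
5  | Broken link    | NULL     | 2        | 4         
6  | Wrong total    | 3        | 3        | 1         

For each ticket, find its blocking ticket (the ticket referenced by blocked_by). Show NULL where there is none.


This is a self-join: tickets is joined to a second copy of itself, matching each row's blocked_by to another row's id. Use LEFT JOIN so rows with blocked_by=NULL are kept.
  - ticket 1 (Memory leak): blocked_by=NULL -> NULL
  - ticket 2 (Wrong timezone): blocked_by=1 -> Memory leak
  - ticket 3 (Timeout error): blocked_by=1 -> Memory leak
  - ticket 4 (Off by one): blocked_by=NULL -> NULL
  - ticket 5 (Broken link): blocked_by=4 -> Off by one
  - ticket 6 (Wrong total): blocked_by=1 -> Memory leak

SQL:
SELECT a.title AS item, b.title AS blocked_by
FROM tickets a
LEFT JOIN tickets b ON a.blocked_by = b.id

Result:
item           | blocked_by 
---------------+------------
Memory leak    | NULL       
Wrong timezone | Memory leak
Timeout error  | Memory leak
Off by one     | NULL       
Broken link    | Off by one 
Wrong total    | Memory leak


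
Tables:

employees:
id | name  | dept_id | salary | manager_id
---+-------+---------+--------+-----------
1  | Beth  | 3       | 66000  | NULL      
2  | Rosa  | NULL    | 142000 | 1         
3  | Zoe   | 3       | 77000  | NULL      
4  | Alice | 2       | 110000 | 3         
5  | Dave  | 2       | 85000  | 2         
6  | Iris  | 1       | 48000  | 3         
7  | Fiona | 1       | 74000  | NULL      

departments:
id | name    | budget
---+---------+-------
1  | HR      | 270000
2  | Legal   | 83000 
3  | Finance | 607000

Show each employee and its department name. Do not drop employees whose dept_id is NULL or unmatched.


LEFT JOIN keeps every row from employees (the left table); where dept_id has no match in departments, the department columns become NULL. Walk through each employee:
  - employee 1 (Beth): dept_id=3 -> matches Finance
  - employee 2 (Rosa): dept_id=NULL, no match -> kept with NULL
  - employee 3 (Zoe): dept_id=3 -> matches Finance
  - employee 4 (Alice): dept_id=2 -> matches Legal
  - employee 5 (Dave): dept_id=2 -> matches Legal
  - employee 6 (Iris): dept_id=1 -> matches HR
  - employee 7 (Fiona): dept_id=1 -> matches HR
All 7 rows appear; 1 has NULL department.

SQL:
SELECT a.name, b.name AS department
FROM employees a
LEFT JOIN departments b ON a.dept_id = b.id

Result:
name  | department
------+-----------
Beth  | Finance   
Rosa  | NULL      
Zoe   | Finance   
Alice | Legal     
Dave  | Legal     
Iris  | HR        
Fiona | HR        


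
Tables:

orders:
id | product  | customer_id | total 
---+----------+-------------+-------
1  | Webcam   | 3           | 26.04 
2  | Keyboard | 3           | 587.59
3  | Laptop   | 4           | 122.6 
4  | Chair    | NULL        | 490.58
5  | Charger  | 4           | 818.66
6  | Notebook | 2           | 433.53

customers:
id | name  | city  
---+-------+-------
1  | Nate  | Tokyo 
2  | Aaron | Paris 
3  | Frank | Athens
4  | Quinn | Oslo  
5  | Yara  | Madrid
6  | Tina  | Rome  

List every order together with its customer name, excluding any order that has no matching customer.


INNER JOIN keeps only orders rows whose customer_id matches an id in customers. Walk through each order:
  - order 1 (Webcam): customer_id=3 -> matches Frank
  - order 2 (Keyboard): customer_id=3 -> matches Frank
  - order 3 (Laptop): customer_id=4 -> matches Quinn
  - order 4 (Chair): customer_id=NULL, no match -> dropped
  - order 5 (Charger): customer_id=4 -> matches Quinn
  - order 6 (Notebook): customer_id=2 -> matches Aaron
So 1 of 6 rows is dropped.

SQL:
SELECT a.product, b.name AS customer
FROM orders a
INNER JOIN customers b ON a.customer_id = b.id

Result:
product  | customer
---------+---------
Webcam   | Frank   
Keyboard | Frank   
Laptop   | Quinn   
Charger  | Quinn   
Notebook | Aaron   


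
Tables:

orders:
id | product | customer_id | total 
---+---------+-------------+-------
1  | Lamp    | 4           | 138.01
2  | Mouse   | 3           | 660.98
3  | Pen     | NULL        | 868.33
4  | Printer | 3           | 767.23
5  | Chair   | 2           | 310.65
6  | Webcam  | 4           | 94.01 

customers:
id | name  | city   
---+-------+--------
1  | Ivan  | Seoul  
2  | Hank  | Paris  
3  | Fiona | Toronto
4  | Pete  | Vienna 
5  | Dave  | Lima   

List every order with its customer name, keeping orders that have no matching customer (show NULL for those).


LEFT JOIN keeps every row from orders (the left table); where customer_id has no match in customers, the customer columns become NULL. Walk through each order:
  - order 1 (Lamp): customer_id=4 -> matches Pete
  - order 2 (Mouse): customer_id=3 -> matches Fiona
  - order 3 (Pen): customer_id=NULL, no match -> kept with NULL
  - order 4 (Printer): customer_id=3 -> matches Fiona
  - order 5 (Chair): customer_id=2 -> matches Hank
  - order 6 (Webcam): customer_id=4 -> matches Pete
All 6 rows appear; 1 has NULL customer.

SQL:
SELECT a.product, b.name AS customer
FROM orders a
LEFT JOIN customers b ON a.customer_id = b.id

Result:
product | customer
--------+---------
Lamp    | Pete    
Mouse   | Fiona   
Pen     | NULL    
Printer | Fiona   
Chair   | Hank    
Webcam  | Pete    


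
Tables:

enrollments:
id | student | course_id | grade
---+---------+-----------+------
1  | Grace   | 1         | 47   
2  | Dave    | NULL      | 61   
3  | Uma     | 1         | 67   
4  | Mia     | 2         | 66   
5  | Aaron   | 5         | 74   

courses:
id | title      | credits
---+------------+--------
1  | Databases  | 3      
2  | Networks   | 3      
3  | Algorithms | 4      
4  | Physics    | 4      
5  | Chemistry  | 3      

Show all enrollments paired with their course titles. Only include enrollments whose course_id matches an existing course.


INNER JOIN keeps only enrollments rows whose course_id matches an id in courses. Walk through each enrollment:
  - enrollment 1 (Grace): course_id=1 -> matches Databases
  - enrollment 2 (Dave): course_id=NULL, no match -> dropped
  - enrollment 3 (Uma): course_id=1 -> matches Databases
  - enrollment 4 (Mia): course_id=2 -> matches Networks
  - enrollment 5 (Aaron): course_id=5 -> matches Chemistry
So 1 of 5 rows is dropped.

SQL:
SELECT a.student, b.title AS course
FROM enrollments a
INNER JOIN courses b ON a.course_id = b.id

Result:
student | course   
--------+----------
Grace   | Databases
Uma     | Databases
Mia     | Networks 
Aaron   | Chemistry


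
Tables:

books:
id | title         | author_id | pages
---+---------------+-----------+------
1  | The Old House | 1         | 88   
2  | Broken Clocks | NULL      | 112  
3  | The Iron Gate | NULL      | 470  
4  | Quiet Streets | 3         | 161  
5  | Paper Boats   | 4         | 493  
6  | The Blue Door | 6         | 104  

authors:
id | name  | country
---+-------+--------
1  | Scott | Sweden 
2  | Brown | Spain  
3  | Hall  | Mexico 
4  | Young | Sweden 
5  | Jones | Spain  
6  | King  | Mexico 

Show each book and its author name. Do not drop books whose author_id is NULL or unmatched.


LEFT JOIN keeps every row from books (the left table); where author_id has no match in authors, the author columns become NULL. Walk through each book:
  - book 1 (The Old House): author_id=1 -> matches Scott
  - book 2 (Broken Clocks): author_id=NULL, no match -> kept with NULL
  - book 3 (The Iron Gate): author_id=NULL, no match -> kept with NULL
  - book 4 (Quiet Streets): author_id=3 -> matches Hall
  - book 5 (Paper Boats): author_id=4 -> matches Young
  - book 6 (The Blue Door): author_id=6 -> matches King
All 6 rows appear; 2 have NULL author.

SQL:
SELECT a.title, b.name AS author
FROM books a
LEFT JOIN authors b ON a.author_id = b.id

Result:
title         | author
--------------+-------
The Old House | Scott 
Broken Clocks | NULL  
The Iron Gate | NULL  
Quiet Streets | Hall  
Paper Boats   | Young 
The Blue Door | King  


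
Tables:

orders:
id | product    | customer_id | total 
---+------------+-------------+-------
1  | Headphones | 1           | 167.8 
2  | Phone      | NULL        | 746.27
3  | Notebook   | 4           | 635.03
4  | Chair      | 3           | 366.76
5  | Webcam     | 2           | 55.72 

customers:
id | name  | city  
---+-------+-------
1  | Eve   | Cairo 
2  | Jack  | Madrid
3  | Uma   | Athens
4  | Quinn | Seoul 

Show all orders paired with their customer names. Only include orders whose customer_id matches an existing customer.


INNER JOIN keeps only orders rows whose customer_id matches an id in customers. Walk through each order:
  - order 1 (Headphones): customer_id=1 -> matches Eve
  - order 2 (Phone): customer_id=NULL, no match -> dropped
  - order 3 (Notebook): customer_id=4 -> matches Quinn
  - order 4 (Chair): customer_id=3 -> matches Uma
  - order 5 (Webcam): customer_id=2 -> matches Jack
So 1 of 5 rows is dropped.

SQL:
SELECT a.product, b.name AS customer
FROM orders a
INNER JOIN customers b ON a.customer_id = b.id

Result:
product    | customer
-----------+---------
Headphones | Eve     
Notebook   | Quinn   
Chair      | Uma     
Webcam     | Jack    


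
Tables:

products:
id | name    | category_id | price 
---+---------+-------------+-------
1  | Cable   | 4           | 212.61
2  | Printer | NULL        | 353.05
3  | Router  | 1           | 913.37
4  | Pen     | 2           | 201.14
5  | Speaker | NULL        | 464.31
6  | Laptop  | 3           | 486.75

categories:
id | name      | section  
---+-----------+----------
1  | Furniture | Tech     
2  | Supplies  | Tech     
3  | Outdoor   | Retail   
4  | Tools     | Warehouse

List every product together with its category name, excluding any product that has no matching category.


INNER JOIN keeps only products rows whose category_id matches an id in categories. Walk through each product:
  - product 1 (Cable): category_id=4 -> matches Tools
  - product 2 (Printer): category_id=NULL, no match -> dropped
  - product 3 (Router): category_id=1 -> matches Furniture
  - product 4 (Pen): category_id=2 -> matches Supplies
  - product 5 (Speaker): category_id=NULL, no match -> dropped
  - product 6 (Laptop): category_id=3 -> matches Outdoor
So 2 of 6 rows are dropped.

SQL:
SELECT a.name, b.name AS category
FROM products a
INNER JOIN categories b ON a.category_id = b.id

Result:
name   | category 
-------+----------
Cable  | Tools    
Router | Furniture
Pen    | Supplies 
Laptop | Outdoor  


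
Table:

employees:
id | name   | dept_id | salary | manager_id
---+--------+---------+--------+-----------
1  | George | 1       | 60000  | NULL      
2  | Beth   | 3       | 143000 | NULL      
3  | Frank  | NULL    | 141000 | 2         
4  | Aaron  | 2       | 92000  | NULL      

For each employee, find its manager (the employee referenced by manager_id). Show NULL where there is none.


This is a self-join: employees is joined to a second copy of itself, matching each row's manager_id to another row's id. Use LEFT JOIN so rows with manager_id=NULL are kept.
  - employee 1 (George): manager_id=NULL -> NULL
  - employee 2 (Beth): manager_id=NULL -> NULL
  - employee 3 (Frank): manager_id=2 -> Beth
  - employee 4 (Aaron): manager_id=NULL -> NULL

SQL:
SELECT a.name AS item, b.name AS manager
FROM employees a
LEFT JOIN employees b ON a.manager_id = b.id

Result:
item   | manager
-------+--------
George | NULL   
Beth   | NULL   
Frank  | Beth   
Aaron  | NULL   


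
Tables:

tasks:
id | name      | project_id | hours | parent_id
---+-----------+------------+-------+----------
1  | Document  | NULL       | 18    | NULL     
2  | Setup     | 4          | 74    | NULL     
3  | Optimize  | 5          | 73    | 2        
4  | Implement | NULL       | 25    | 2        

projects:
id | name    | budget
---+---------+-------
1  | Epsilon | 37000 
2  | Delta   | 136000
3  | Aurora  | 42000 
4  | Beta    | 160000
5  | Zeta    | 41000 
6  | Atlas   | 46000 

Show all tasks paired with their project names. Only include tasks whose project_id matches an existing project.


INNER JOIN keeps only tasks rows whose project_id matches an id in projects. Walk through each task:
  - task 1 (Document): project_id=NULL, no match -> dropped
  - task 2 (Setup): project_id=4 -> matches Beta
  - task 3 (Optimize): project_id=5 -> matches Zeta
  - task 4 (Implement): project_id=NULL, no match -> dropped
So 2 of 4 rows are dropped.

SQL:
SELECT a.name, b.name AS project
FROM tasks a
INNER JOIN projects b ON a.project_id = b.id

Result:
name     | project
---------+--------
Setup    | Beta   
Optimize | Zeta   


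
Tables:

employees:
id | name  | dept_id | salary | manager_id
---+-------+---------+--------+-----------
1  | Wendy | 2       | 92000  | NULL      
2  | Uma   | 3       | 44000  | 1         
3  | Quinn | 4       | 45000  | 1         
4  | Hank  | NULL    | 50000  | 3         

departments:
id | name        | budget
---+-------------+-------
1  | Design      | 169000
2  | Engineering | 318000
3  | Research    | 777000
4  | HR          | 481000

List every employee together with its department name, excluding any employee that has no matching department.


INNER JOIN keeps only employees rows whose dept_id matches an id in departments. Walk through each employee:
  - employee 1 (Wendy): dept_id=2 -> matches Engineering
  - employee 2 (Uma): dept_id=3 -> matches Research
  - employee 3 (Quinn): dept_id=4 -> matches HR
  - employee 4 (Hank): dept_id=NULL, no match -> dropped
So 1 of 4 rows is dropped.

SQL:
SELECT a.name, b.name AS department
FROM employees a
INNER JOIN departments b ON a.dept_id = b.id

Result:
name  | department 
------+------------
Wendy | Engineering
Uma   | Research   
Quinn | HR         


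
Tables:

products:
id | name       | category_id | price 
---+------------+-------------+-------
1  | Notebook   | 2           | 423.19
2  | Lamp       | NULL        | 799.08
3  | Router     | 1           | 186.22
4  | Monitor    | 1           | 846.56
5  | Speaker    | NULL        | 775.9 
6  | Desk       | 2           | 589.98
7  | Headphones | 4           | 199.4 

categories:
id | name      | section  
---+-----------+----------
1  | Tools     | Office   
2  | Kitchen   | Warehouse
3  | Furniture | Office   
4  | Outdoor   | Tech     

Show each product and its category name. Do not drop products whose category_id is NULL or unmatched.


LEFT JOIN keeps every row from products (the left table); where category_id has no match in categories, the category columns become NULL. Walk through each product:
  - product 1 (Notebook): category_id=2 -> matches Kitchen
  - product 2 (Lamp): category_id=NULL, no match -> kept with NULL
  - product 3 (Router): category_id=1 -> matches Tools
  - product 4 (Monitor): category_id=1 -> matches Tools
  - product 5 (Speaker): category_id=NULL, no match -> kept with NULL
  - product 6 (Desk): category_id=2 -> matches Kitchen
  - product 7 (Headphones): category_id=4 -> matches Outdoor
All 7 rows appear; 2 have NULL category.

SQL:
SELECT a.name, b.name AS category
FROM products a
LEFT JOIN categories b ON a.category_id = b.id

Result:
name       | category
-----------+---------
Notebook   | Kitchen 
Lamp       | NULL    
Router     | Tools   
Monitor    | Tools   
Speaker    | NULL    
Desk       | Kitchen 
Headphones | Outdoor 


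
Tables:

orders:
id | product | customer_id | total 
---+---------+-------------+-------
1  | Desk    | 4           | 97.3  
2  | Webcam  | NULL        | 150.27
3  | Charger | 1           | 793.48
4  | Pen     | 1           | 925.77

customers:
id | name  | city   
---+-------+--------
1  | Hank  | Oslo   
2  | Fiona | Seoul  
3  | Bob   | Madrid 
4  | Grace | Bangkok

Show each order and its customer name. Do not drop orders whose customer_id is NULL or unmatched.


LEFT JOIN keeps every row from orders (the left table); where customer_id has no match in customers, the customer columns become NULL. Walk through each order:
  - order 1 (Desk): customer_id=4 -> matches Grace
  - order 2 (Webcam): customer_id=NULL, no match -> kept with NULL
  - order 3 (Charger): customer_id=1 -> matches Hank
  - order 4 (Pen): customer_id=1 -> matches Hank
All 4 rows appear; 1 has NULL customer.

SQL:
SELECT a.product, b.name AS customer
FROM orders a
LEFT JOIN customers b ON a.customer_id = b.id

Result:
product | customer
--------+---------
Desk    | Grace   
Webcam  | NULL    
Charger | Hank    
Pen     | Hank    


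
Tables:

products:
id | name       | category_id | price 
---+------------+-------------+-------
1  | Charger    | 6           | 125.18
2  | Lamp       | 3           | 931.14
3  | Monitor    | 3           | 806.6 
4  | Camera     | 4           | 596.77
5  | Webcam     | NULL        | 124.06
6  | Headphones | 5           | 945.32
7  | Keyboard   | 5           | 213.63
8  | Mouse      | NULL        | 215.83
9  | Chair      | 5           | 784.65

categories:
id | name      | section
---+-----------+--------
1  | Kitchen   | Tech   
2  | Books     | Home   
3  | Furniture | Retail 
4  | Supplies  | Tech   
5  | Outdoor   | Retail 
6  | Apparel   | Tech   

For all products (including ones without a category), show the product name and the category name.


LEFT JOIN keeps every row from products (the left table); where category_id has no match in categories, the category columns become NULL. Walk through each product:
  - product 1 (Charger): category_id=6 -> matches Apparel
  - product 2 (Lamp): category_id=3 -> matches Furniture
  - product 3 (Monitor): category_id=3 -> matches Furniture
  - product 4 (Camera): category_id=4 -> matches Supplies
  - product 5 (Webcam): category_id=NULL, no match -> kept with NULL
  - product 6 (Headphones): category_id=5 -> matches Outdoor
  - product 7 (Keyboard): category_id=5 -> matches Outdoor
  - product 8 (Mouse): category_id=NULL, no match -> kept with NULL
  - product 9 (Chair): category_id=5 -> matches Outdoor
All 9 rows appear; 2 have NULL category.

SQL:
SELECT a.name, b.name AS category
FROM products a
LEFT JOIN categories b ON a.category_id = b.id

Result:
name       | category 
-----------+----------
Charger    | Apparel  
Lamp       | Furniture
Monitor    | Furniture
Camera     | Supplies 
Webcam     | NULL     
Headphones | Outdoor  
Keyboard   | Outdoor  
Mouse      | NULL     
Chair      | Outdoor  


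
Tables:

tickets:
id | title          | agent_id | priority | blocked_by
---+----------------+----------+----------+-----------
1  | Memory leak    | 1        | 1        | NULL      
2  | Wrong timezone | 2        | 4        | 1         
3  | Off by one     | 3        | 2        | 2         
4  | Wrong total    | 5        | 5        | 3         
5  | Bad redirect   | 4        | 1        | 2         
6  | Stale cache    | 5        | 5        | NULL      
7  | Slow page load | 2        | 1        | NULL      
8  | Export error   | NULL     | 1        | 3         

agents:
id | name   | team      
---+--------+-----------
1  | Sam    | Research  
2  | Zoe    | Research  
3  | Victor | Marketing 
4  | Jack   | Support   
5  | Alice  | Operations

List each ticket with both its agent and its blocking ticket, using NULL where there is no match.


Two LEFT JOINs from the same base table tickets: one to agents via agent_id, one to tickets itself via blocked_by. Both are LEFT so every ticket is preserved.
Match against agents:
  - ticket 1 (Memory leak): agent_id=1 -> matches Sam
  - ticket 2 (Wrong timezone): agent_id=2 -> matches Zoe
  - ticket 3 (Off by one): agent_id=3 -> matches Victor
  - ticket 4 (Wrong total): agent_id=5 -> matches Alice
  - ticket 5 (Bad redirect): agent_id=4 -> matches Jack
  - ticket 6 (Stale cache): agent_id=5 -> matches Alice
  - ticket 7 (Slow page load): agent_id=2 -> matches Zoe
  - ticket 8 (Export error): agent_id=NULL, no match -> kept with NULL
Match against tickets (self):
  - ticket 1 (Memory leak): blocked_by=NULL -> NULL
  - ticket 2 (Wrong timezone): blocked_by=1 -> Memory leak
  - ticket 3 (Off by one): blocked_by=2 -> Wrong timezone
  - ticket 4 (Wrong total): blocked_by=3 -> Off by one
  - ticket 5 (Bad redirect): blocked_by=2 -> Wrong timezone
  - ticket 6 (Stale cache): blocked_by=NULL -> NULL
  - ticket 7 (Slow page load): blocked_by=NULL -> NULL
  - ticket 8 (Export error): blocked_by=3 -> Off by one

SQL:
SELECT a.title, b.name AS agent, c.title AS blocked_by
FROM tickets a
LEFT JOIN agents b ON a.agent_id = b.id
LEFT JOIN tickets c ON a.blocked_by = c.id

Result:
title          | agent  | blocked_by    
---------------+--------+---------------
Memory leak    | Sam    | NULL          
Wrong timezone | Zoe    | Memory leak   
Off by one     | Victor | Wrong timezone
Wrong total    | Alice  | Off by one    
Bad redirect   | Jack   | Wrong timezone
Stale cache    | Alice  | NULL          
Slow page load | Zoe    | NULL          
Export error   | NULL   | Off by one    


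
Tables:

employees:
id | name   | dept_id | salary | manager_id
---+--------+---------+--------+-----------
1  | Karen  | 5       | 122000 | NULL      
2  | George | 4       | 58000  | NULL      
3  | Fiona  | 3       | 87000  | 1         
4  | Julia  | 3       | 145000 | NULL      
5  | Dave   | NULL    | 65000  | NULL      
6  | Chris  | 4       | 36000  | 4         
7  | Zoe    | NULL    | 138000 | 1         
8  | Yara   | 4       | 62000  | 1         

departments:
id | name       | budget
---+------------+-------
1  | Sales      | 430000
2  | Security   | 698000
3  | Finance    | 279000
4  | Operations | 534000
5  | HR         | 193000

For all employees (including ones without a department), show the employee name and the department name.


LEFT JOIN keeps every row from employees (the left table); where dept_id has no match in departments, the department columns become NULL. Walk through each employee:
  - employee 1 (Karen): dept_id=5 -> matches HR
  - employee 2 (George): dept_id=4 -> matches Operations
  - employee 3 (Fiona): dept_id=3 -> matches Finance
  - employee 4 (Julia): dept_id=3 -> matches Finance
  - employee 5 (Dave): dept_id=NULL, no match -> kept with NULL
  - employee 6 (Chris): dept_id=4 -> matches Operations
  - employee 7 (Zoe): dept_id=NULL, no match -> kept with NULL
  - employee 8 (Yara): dept_id=4 -> matches Operations
All 8 rows appear; 2 have NULL department.

SQL:
SELECT a.name, b.name AS department
FROM employees a
LEFT JOIN departments b ON a.dept_id = b.id

Result:
name   | department
-------+-----------
Karen  | HR        
George | Operations
Fiona  | Finance   
Julia  | Finance   
Dave   | NULL      
Chris  | Operations
Zoe    | NULL      
Yara   | Operations


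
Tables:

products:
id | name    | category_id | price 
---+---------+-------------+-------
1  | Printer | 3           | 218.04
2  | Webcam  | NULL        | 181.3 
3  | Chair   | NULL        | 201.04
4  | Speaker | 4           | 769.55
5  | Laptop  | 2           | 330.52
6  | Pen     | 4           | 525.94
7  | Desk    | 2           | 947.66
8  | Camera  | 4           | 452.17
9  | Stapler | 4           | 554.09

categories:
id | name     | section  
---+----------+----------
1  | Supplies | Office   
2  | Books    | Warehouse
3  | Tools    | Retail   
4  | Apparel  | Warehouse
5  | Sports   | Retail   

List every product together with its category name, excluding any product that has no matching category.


INNER JOIN keeps only products rows whose category_id matches an id in categories. Walk through each product:
  - product 1 (Printer): category_id=3 -> matches Tools
  - product 2 (Webcam): category_id=NULL, no match -> dropped
  - product 3 (Chair): category_id=NULL, no match -> dropped
  - product 4 (Speaker): category_id=4 -> matches Apparel
  - product 5 (Laptop): category_id=2 -> matches Books
  - product 6 (Pen): category_id=4 -> matches Apparel
  - product 7 (Desk): category_id=2 -> matches Books
  - product 8 (Camera): category_id=4 -> matches Apparel
  - product 9 (Stapler): category_id=4 -> matches Apparel
So 2 of 9 rows are dropped.

SQL:
SELECT a.name, b.name AS category
FROM products a
INNER JOIN categories b ON a.category_id = b.id

Result:
name    | category
--------+---------
Printer | Tools   
Speaker | Apparel 
Laptop  | Books   
Pen     | Apparel 
Desk    | Books   
Camera  | Apparel 
Stapler | Apparel 


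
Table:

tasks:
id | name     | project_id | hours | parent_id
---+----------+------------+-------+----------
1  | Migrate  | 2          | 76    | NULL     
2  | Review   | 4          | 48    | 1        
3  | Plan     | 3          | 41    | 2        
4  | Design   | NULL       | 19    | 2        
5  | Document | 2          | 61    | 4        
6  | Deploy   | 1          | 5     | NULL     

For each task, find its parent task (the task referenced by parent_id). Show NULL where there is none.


This is a self-join: tasks is joined to a second copy of itself, matching each row's parent_id to another row's id. Use LEFT JOIN so rows with parent_id=NULL are kept.
  - task 1 (Migrate): parent_id=NULL -> NULL
  - task 2 (Review): parent_id=1 -> Migrate
  - task 3 (Plan): parent_id=2 -> Review
  - task 4 (Design): parent_id=2 -> Review
  - task 5 (Document): parent_id=4 -> Design
  - task 6 (Deploy): parent_id=NULL -> NULL

SQL:
SELECT a.name AS item, b.name AS parent
FROM tasks a
LEFT JOIN tasks b ON a.parent_id = b.id

Result:
item     | parent 
---------+--------
Migrate  | NULL   
Review   | Migrate
Plan     | Review 
Design   | Review 
Document | Design 
Deploy   | NULL   


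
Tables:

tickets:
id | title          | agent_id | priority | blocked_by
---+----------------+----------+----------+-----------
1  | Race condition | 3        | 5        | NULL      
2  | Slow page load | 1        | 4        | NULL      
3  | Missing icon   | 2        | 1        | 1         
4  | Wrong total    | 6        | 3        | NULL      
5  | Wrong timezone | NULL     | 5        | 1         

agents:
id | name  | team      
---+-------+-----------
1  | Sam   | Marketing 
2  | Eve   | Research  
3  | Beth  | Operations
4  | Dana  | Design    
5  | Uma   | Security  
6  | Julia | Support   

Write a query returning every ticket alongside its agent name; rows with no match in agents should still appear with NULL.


LEFT JOIN keeps every row from tickets (the left table); where agent_id has no match in agents, the agent columns become NULL. Walk through each ticket:
  - ticket 1 (Race condition): agent_id=3 -> matches Beth
  - ticket 2 (Slow page load): agent_id=1 -> matches Sam
  - ticket 3 (Missing icon): agent_id=2 -> matches Eve
  - ticket 4 (Wrong total): agent_id=6 -> matches Julia
  - ticket 5 (Wrong timezone): agent_id=NULL, no match -> kept with NULL
All 5 rows appear; 1 has NULL agent.

SQL:
SELECT a.title, b.name AS agent
FROM tickets a
LEFT JOIN agents b ON a.agent_id = b.id

Result:
title          | agent
---------------+------
Race condition | Beth 
Slow page load | Sam  
Missing icon   | Eve  
Wrong total    | Julia
Wrong timezone | NULL 
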